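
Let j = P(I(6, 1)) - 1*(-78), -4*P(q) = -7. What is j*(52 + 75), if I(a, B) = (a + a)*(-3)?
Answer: 40513/4 ≈ 10128.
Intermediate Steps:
I(a, B) = -6*a (I(a, B) = (2*a)*(-3) = -6*a)
P(q) = 7/4 (P(q) = -¼*(-7) = 7/4)
j = 319/4 (j = 7/4 - 1*(-78) = 7/4 + 78 = 319/4 ≈ 79.750)
j*(52 + 75) = 319*(52 + 75)/4 = (319/4)*127 = 40513/4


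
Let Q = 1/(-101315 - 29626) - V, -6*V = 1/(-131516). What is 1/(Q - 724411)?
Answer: -34441673112/24949926861043711 ≈ -1.3804e-6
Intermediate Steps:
V = 1/789096 (V = -⅙/(-131516) = -⅙*(-1/131516) = 1/789096 ≈ 1.2673e-6)
Q = -306679/34441673112 (Q = 1/(-101315 - 29626) - 1*1/789096 = 1/(-130941) - 1/789096 = -1/130941 - 1/789096 = -306679/34441673112 ≈ -8.9043e-6)
1/(Q - 724411) = 1/(-306679/34441673112 - 724411) = 1/(-24949926861043711/34441673112) = -34441673112/24949926861043711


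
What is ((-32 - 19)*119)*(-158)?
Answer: 958902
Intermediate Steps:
((-32 - 19)*119)*(-158) = -51*119*(-158) = -6069*(-158) = 958902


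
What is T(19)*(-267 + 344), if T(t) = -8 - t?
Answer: -2079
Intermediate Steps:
T(19)*(-267 + 344) = (-8 - 1*19)*(-267 + 344) = (-8 - 19)*77 = -27*77 = -2079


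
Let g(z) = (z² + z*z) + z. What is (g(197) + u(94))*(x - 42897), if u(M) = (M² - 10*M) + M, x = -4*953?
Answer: -4007865745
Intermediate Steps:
x = -3812
g(z) = z + 2*z² (g(z) = (z² + z²) + z = 2*z² + z = z + 2*z²)
u(M) = M² - 9*M
(g(197) + u(94))*(x - 42897) = (197*(1 + 2*197) + 94*(-9 + 94))*(-3812 - 42897) = (197*(1 + 394) + 94*85)*(-46709) = (197*395 + 7990)*(-46709) = (77815 + 7990)*(-46709) = 85805*(-46709) = -4007865745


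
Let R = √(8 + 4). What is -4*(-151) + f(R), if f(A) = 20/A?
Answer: 604 + 10*√3/3 ≈ 609.77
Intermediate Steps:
R = 2*√3 (R = √12 = 2*√3 ≈ 3.4641)
-4*(-151) + f(R) = -4*(-151) + 20/((2*√3)) = 604 + 20*(√3/6) = 604 + 10*√3/3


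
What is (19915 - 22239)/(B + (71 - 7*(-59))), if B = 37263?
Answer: -2324/37747 ≈ -0.061568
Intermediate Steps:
(19915 - 22239)/(B + (71 - 7*(-59))) = (19915 - 22239)/(37263 + (71 - 7*(-59))) = -2324/(37263 + (71 + 413)) = -2324/(37263 + 484) = -2324/37747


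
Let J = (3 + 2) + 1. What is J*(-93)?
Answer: -558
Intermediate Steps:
J = 6 (J = 5 + 1 = 6)
J*(-93) = 6*(-93) = -558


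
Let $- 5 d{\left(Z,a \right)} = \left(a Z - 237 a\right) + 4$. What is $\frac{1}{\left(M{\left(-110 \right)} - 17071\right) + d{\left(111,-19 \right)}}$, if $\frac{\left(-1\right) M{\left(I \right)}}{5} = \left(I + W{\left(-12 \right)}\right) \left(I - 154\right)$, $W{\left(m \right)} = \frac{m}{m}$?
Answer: $- \frac{5}{807153} \approx -6.1946 \cdot 10^{-6}$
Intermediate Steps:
$W{\left(m \right)} = 1$
$M{\left(I \right)} = - 5 \left(1 + I\right) \left(-154 + I\right)$ ($M{\left(I \right)} = - 5 \left(I + 1\right) \left(I - 154\right) = - 5 \left(1 + I\right) \left(-154 + I\right)$)
$d{\left(Z,a \right)} = - \frac{4}{5} + \frac{237 a}{5} - \frac{Z a}{5}$ ($d{\left(Z,a \right)} = - \frac{\left(a Z - 237 a\right) + 4}{5} = - \frac{\left(Z a - 237 a\right) + 4}{5} = - \frac{\left(- 237 a + Z a\right) + 4}{5} = - \frac{4 - 237 a + Z a}{5} = - \frac{4}{5} + \frac{237 a}{5} - \frac{Z a}{5}$)
$\frac{1}{\left(M{\left(-110 \right)} - 17071\right) + d{\left(111,-19 \right)}} = \frac{1}{\left(\left(770 - 5 \left(-110\right)^{2} + 765 \left(-110\right)\right) - 17071\right) - \left(\frac{4507}{5} - \frac{2109}{5}\right)} = \frac{1}{\left(\left(770 - 60500 - 84150\right) - 17071\right) - \frac{2398}{5}} = \frac{1}{\left(-143880 - 17071\right) - \frac{2398}{5}} = \frac{1}{-160951 - \frac{2398}{5}} = \frac{1}{- \frac{807153}{5}} = - \frac{5}{807153}$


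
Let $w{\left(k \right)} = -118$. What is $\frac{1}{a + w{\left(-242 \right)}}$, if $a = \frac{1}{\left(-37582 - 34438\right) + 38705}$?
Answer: $- \frac{33315}{3931171} \approx -0.0084746$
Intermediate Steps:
$a = - \frac{1}{33315}$ ($a = \frac{1}{\left(-37582 - 34438\right) + 38705} = \frac{1}{-72020 + 38705} = \frac{1}{-33315} = - \frac{1}{33315} \approx -3.0016 \cdot 10^{-5}$)
$\frac{1}{a + w{\left(-242 \right)}} = \frac{1}{- \frac{1}{33315} - 118} = \frac{1}{- \frac{3931171}{33315}} = - \frac{33315}{3931171}$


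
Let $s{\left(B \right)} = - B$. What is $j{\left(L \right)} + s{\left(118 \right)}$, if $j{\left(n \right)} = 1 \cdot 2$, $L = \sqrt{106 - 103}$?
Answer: $-116$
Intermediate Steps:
$L = \sqrt{3} \approx 1.732$
$j{\left(n \right)} = 2$
$j{\left(L \right)} + s{\left(118 \right)} = 2 - 118 = -116$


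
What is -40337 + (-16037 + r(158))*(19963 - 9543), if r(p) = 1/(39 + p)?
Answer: -32927727349/197 ≈ -1.6715e+8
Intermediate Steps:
-40337 + (-16037 + r(158))*(19963 - 9543) = -40337 + (-16037 + 1/(39 + 158))*(19963 - 9543) = -40337 + (-16037 + 1/197)*10420 = -40337 - 3159288/197*10420 = -40337 - 32919780960/197 = -32927727349/197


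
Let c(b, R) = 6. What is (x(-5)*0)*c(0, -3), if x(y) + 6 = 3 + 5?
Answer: 0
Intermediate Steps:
x(y) = 2 (x(y) = -6 + (3 + 5) = -6 + 8 = 2)
(x(-5)*0)*c(0, -3) = (2*0)*6 = 0*6 = 0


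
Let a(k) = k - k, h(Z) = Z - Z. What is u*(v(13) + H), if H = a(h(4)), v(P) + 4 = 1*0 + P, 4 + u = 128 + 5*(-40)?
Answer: -684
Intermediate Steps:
u = -76 (u = -4 + (128 + 5*(-40)) = -4 + (128 - 200) = -4 - 72 = -76)
v(P) = -4 + P (v(P) = -4 + (1*0 + P) = -4 + (0 + P) = -4 + P)
h(Z) = 0
a(k) = 0
H = 0
u*(v(13) + H) = -76*((-4 + 13) + 0) = -76*(9 + 0) = -76*9 = -684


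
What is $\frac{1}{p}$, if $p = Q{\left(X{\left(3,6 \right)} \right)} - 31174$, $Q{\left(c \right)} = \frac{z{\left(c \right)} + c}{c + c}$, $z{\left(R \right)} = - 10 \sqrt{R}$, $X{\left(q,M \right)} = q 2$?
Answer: $- \frac{374082}{11661445177} + \frac{10 \sqrt{6}}{11661445177} \approx -3.2076 \cdot 10^{-5}$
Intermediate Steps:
$X{\left(q,M \right)} = 2 q$
$Q{\left(c \right)} = \frac{c - 10 \sqrt{c}}{2 c}$ ($Q{\left(c \right)} = \frac{- 10 \sqrt{c} + c}{c + c} = \frac{c - 10 \sqrt{c}}{2 c}$)
$p = - \frac{62347}{2} - \frac{5 \sqrt{6}}{6}$ ($p = \left(\frac{1}{2} - \frac{5}{\sqrt{6}}\right) - 31174 = \left(\frac{1}{2} - 5 \frac{\sqrt{6}}{6}\right) - 31174 = \left(\frac{1}{2} - \frac{5 \sqrt{6}}{6}\right) - 31174 = - \frac{62347}{2} - \frac{5 \sqrt{6}}{6} \approx -31176.0$)
$\frac{1}{p} = \frac{1}{- \frac{62347}{2} - \frac{5 \sqrt{6}}{6}}$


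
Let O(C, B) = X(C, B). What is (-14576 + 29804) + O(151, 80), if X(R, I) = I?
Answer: 15308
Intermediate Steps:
O(C, B) = B
(-14576 + 29804) + O(151, 80) = (-14576 + 29804) + 80 = 15228 + 80 = 15308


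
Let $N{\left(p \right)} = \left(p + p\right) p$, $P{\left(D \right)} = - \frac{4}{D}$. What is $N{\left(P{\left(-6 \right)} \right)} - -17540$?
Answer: $\frac{157868}{9} \approx 17541.0$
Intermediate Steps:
$N{\left(p \right)} = 2 p^{2}$ ($N{\left(p \right)} = 2 p p = 2 p^{2}$)
$N{\left(P{\left(-6 \right)} \right)} - -17540 = 2 \left(- \frac{4}{-6}\right)^{2} - -17540 = 2 \left(\left(-4\right) \left(- \frac{1}{6}\right)\right)^{2} + 17540 = 2 \left(\frac{2}{3}\right)^{2} + 17540 = 2 \cdot \frac{4}{9} + 17540 = \frac{8}{9} + 17540 = \frac{157868}{9}$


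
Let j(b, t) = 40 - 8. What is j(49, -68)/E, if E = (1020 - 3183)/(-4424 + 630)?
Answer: 17344/309 ≈ 56.129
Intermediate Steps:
j(b, t) = 32
E = 309/542 (E = -2163/(-3794) = -2163*(-1/3794) = 309/542 ≈ 0.57011)
j(49, -68)/E = 32/(309/542) = 32*(542/309) = 17344/309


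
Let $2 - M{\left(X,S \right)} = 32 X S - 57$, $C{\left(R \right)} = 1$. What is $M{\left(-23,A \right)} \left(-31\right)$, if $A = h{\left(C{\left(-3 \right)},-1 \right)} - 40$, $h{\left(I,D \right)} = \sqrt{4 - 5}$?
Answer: $910811 - 22816 i \approx 9.1081 \cdot 10^{5} - 22816.0 i$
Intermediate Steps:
$h{\left(I,D \right)} = i$ ($h{\left(I,D \right)} = \sqrt{-1} = i$)
$A = -40 + i$ ($A = i - 40 = -40 + i \approx -40.0 + 1.0 i$)
$M{\left(X,S \right)} = 59 - 32 S X$ ($M{\left(X,S \right)} = 2 - \left(32 X S - 57\right) = 2 - \left(32 S X - 57\right) = 2 - \left(-57 + 32 S X\right) = 59 - 32 S X$)
$M{\left(-23,A \right)} \left(-31\right) = \left(59 - 32 \left(-40 + i\right) \left(-23\right)\right) \left(-31\right) = \left(59 - \left(29440 - 736 i\right)\right) \left(-31\right) = \left(-29381 + 736 i\right) \left(-31\right) = 910811 - 22816 i$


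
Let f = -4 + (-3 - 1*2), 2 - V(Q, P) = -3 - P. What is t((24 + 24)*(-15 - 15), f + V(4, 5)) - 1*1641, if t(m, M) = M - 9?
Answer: -1649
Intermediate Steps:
V(Q, P) = 5 + P (V(Q, P) = 2 - (-3 - P) = 2 + (3 + P) = 5 + P)
f = -9 (f = -4 + (-3 - 2) = -4 - 5 = -9)
t(m, M) = -9 + M
t((24 + 24)*(-15 - 15), f + V(4, 5)) - 1*1641 = (-9 + (-9 + (5 + 5))) - 1*1641 = (-9 + (-9 + 10)) - 1641 = (-9 + 1) - 1641 = -8 - 1641 = -1649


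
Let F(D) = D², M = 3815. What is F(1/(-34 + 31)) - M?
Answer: -34334/9 ≈ -3814.9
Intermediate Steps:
F(1/(-34 + 31)) - M = (1/(-34 + 31))² - 1*3815 = (1/(-3))² - 3815 = (-⅓)² - 3815 = ⅑ - 3815 = -34334/9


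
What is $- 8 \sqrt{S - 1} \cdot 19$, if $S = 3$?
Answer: $- 152 \sqrt{2} \approx -214.96$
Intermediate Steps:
$- 8 \sqrt{S - 1} \cdot 19 = - 8 \sqrt{3 - 1} \cdot 19 = - 8 \sqrt{2} \cdot 19 = - 152 \sqrt{2}$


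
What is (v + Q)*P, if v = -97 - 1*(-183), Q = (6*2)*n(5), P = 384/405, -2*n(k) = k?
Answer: 7168/135 ≈ 53.096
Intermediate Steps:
n(k) = -k/2
P = 128/135 (P = 384*(1/405) = 128/135 ≈ 0.94815)
Q = -30 (Q = (6*2)*(-½*5) = 12*(-5/2) = -30)
v = 86 (v = -97 + 183 = 86)
(v + Q)*P = (86 - 30)*(128/135) = 56*(128/135) = 7168/135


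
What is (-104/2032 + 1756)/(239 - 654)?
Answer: -446011/105410 ≈ -4.2312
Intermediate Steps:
(-104/2032 + 1756)/(239 - 654) = (-104*1/2032 + 1756)/(-415) = (-13/254 + 1756)*(-1/415) = (446011/254)*(-1/415) = -446011/105410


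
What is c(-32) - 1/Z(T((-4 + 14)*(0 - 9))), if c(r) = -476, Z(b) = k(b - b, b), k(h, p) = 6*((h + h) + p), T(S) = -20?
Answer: -57119/120 ≈ -475.99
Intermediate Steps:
k(h, p) = 6*p + 12*h (k(h, p) = 6*(2*h + p) = 6*(p + 2*h) = 6*p + 12*h)
Z(b) = 6*b (Z(b) = 6*b + 12*(b - b) = 6*b + 12*0 = 6*b + 0 = 6*b)
c(-32) - 1/Z(T((-4 + 14)*(0 - 9))) = -476 - 1/(6*(-20)) = -476 - 1/(-120) = -476 - 1*(-1/120) = -476 + 1/120 = -57119/120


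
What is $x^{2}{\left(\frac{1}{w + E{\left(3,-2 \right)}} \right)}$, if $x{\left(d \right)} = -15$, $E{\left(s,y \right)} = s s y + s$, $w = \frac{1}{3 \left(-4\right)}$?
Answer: $225$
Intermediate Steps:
$w = - \frac{1}{12}$ ($w = \frac{1}{-12} = - \frac{1}{12} \approx -0.083333$)
$E{\left(s,y \right)} = s + y s^{2}$ ($E{\left(s,y \right)} = s^{2} y + s = y s^{2} + s = s + y s^{2}$)
$x^{2}{\left(\frac{1}{w + E{\left(3,-2 \right)}} \right)} = \left(-15\right)^{2} = 225$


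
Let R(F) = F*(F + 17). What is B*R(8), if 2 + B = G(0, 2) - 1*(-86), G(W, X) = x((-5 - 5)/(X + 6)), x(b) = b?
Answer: 16550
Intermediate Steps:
G(W, X) = -10/(6 + X) (G(W, X) = (-5 - 5)/(X + 6) = -10/(6 + X))
R(F) = F*(17 + F)
B = 331/4 (B = -2 + (-10/(6 + 2) - 1*(-86)) = -2 + (-10/8 + 86) = -2 + (-10*⅛ + 86) = -2 + (-5/4 + 86) = -2 + 339/4 = 331/4 ≈ 82.750)
B*R(8) = 331*(8*(17 + 8))/4 = 331*(8*25)/4 = (331/4)*200 = 16550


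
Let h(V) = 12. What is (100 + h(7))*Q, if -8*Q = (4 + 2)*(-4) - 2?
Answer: 364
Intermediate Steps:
Q = 13/4 (Q = -((4 + 2)*(-4) - 2)/8 = -(6*(-4) - 2)/8 = -(-24 - 2)/8 = -⅛*(-26) = 13/4 ≈ 3.2500)
(100 + h(7))*Q = (100 + 12)*(13/4) = 112*(13/4) = 364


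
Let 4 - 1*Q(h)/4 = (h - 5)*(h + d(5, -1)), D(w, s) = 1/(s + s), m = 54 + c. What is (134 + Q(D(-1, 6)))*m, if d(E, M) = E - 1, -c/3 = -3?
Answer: 58037/4 ≈ 14509.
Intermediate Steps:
c = 9 (c = -3*(-3) = 9)
m = 63 (m = 54 + 9 = 63)
d(E, M) = -1 + E
D(w, s) = 1/(2*s)
Q(h) = 16 - 4*(-5 + h)*(4 + h) (Q(h) = 16 - 4*(h - 5)*(h + (-1 + 5)) = 16 - 4*(-5 + h)*(h + 4) = 16 - 4*(-5 + h)*(4 + h))
(134 + Q(D(-1, 6)))*m = (134 + (96 - 4*((½)/6)² + 4*((½)/6)))*63 = (134 + (96 - 4*((½)*(⅙))² + 4*((½)*(⅙))))*63 = (134 + (96 - 4*(1/12)² + 4*(1/12)))*63 = (134 + (96 - 4*1/144 + ⅓))*63 = (134 + (96 - 1/36 + ⅓))*63 = (134 + 3467/36)*63 = (8291/36)*63 = 58037/4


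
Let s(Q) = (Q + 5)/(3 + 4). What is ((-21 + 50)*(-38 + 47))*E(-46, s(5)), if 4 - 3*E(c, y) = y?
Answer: 1566/7 ≈ 223.71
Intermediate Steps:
s(Q) = 5/7 + Q/7 (s(Q) = (5 + Q)/7 = (5 + Q)*(⅐) = 5/7 + Q/7)
E(c, y) = 4/3 - y/3
((-21 + 50)*(-38 + 47))*E(-46, s(5)) = ((-21 + 50)*(-38 + 47))*(4/3 - (5/7 + (⅐)*5)/3) = (29*9)*(4/3 - (5/7 + 5/7)/3) = 261*(4/3 - ⅓*10/7) = 261*(4/3 - 10/21) = 261*(6/7) = 1566/7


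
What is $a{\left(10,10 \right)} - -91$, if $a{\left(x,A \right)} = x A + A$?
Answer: $201$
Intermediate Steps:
$a{\left(x,A \right)} = A + A x$ ($a{\left(x,A \right)} = A x + A = A + A x$)
$a{\left(10,10 \right)} - -91 = 10 \left(1 + 10\right) - -91 = 10 \cdot 11 + 91 = 110 + 91 = 201$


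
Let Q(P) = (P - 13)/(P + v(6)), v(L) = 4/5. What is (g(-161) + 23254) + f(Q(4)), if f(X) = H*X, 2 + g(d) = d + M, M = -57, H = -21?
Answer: 184587/8 ≈ 23073.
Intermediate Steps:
g(d) = -59 + d (g(d) = -2 + (d - 57) = -2 + (-57 + d) = -59 + d)
v(L) = 4/5 (v(L) = 4*(1/5) = 4/5)
Q(P) = (-13 + P)/(4/5 + P) (Q(P) = (P - 13)/(P + 4/5) = (-13 + P)/(4/5 + P))
f(X) = -21*X
(g(-161) + 23254) + f(Q(4)) = ((-59 - 161) + 23254) - 105*(-13 + 4)/(4 + 5*4) = (-220 + 23254) - 105*(-9)/(4 + 20) = 23034 - 105*(-9)/24 = 23034 - 21*(-15/8) = 23034 + 315/8 = 184587/8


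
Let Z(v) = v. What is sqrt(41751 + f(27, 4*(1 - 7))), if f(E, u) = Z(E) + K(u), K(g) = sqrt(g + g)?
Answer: sqrt(41778 + 4*I*sqrt(3)) ≈ 204.4 + 0.017*I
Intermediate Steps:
K(g) = sqrt(2)*sqrt(g) (K(g) = sqrt(2*g) = sqrt(2)*sqrt(g))
f(E, u) = E + sqrt(2)*sqrt(u)
sqrt(41751 + f(27, 4*(1 - 7))) = sqrt(41751 + (27 + sqrt(2)*sqrt(4*(1 - 7)))) = sqrt(41751 + (27 + sqrt(2)*sqrt(4*(-6)))) = sqrt(41751 + (27 + sqrt(2)*sqrt(-24))) = sqrt(41751 + (27 + sqrt(2)*(2*I*sqrt(6)))) = sqrt(41751 + (27 + 4*I*sqrt(3))) = sqrt(41778 + 4*I*sqrt(3))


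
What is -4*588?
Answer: -2352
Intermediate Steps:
-4*588 = -1*2352 = -2352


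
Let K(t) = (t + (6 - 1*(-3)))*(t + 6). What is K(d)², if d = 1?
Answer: 4900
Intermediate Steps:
K(t) = (6 + t)*(9 + t) (K(t) = (t + (6 + 3))*(6 + t) = (t + 9)*(6 + t) = (9 + t)*(6 + t) = (6 + t)*(9 + t))
K(d)² = (54 + 1² + 15*1)² = (54 + 1 + 15)² = 70² = 4900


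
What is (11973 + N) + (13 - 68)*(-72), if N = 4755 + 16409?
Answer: 37097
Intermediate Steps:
N = 21164
(11973 + N) + (13 - 68)*(-72) = (11973 + 21164) + (13 - 68)*(-72) = 33137 - 55*(-72) = 33137 + 3960 = 37097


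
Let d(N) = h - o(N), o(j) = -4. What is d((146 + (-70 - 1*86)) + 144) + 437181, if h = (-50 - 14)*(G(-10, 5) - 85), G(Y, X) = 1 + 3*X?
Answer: 441601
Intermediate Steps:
h = 4416 (h = (-50 - 14)*((1 + 3*5) - 85) = -64*((1 + 15) - 85) = -64*(16 - 85) = -64*(-69) = 4416)
d(N) = 4420 (d(N) = 4416 - 1*(-4) = 4416 + 4 = 4420)
d((146 + (-70 - 1*86)) + 144) + 437181 = 4420 + 437181 = 441601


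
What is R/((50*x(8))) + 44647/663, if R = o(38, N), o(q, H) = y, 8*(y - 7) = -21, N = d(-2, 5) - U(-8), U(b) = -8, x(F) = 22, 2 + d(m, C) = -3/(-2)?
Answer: 78583361/1166880 ≈ 67.345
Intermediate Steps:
d(m, C) = -½ (d(m, C) = -2 - 3/(-2) = -2 - 3*(-½) = -2 + 3/2 = -½)
N = 15/2 (N = -½ - 1*(-8) = -½ + 8 = 15/2 ≈ 7.5000)
y = 35/8 (y = 7 + (⅛)*(-21) = 7 - 21/8 = 35/8 ≈ 4.3750)
o(q, H) = 35/8
R = 35/8 ≈ 4.3750
R/((50*x(8))) + 44647/663 = 35/(8*((50*22))) + 44647/663 = (35/8)/1100 + 44647*(1/663) = (35/8)*(1/1100) + 44647/663 = 7/1760 + 44647/663 = 78583361/1166880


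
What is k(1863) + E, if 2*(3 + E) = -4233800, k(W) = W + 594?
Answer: -2114446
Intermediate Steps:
k(W) = 594 + W
E = -2116903 (E = -3 + (½)*(-4233800) = -3 - 2116900 = -2116903)
k(1863) + E = (594 + 1863) - 2116903 = 2457 - 2116903 = -2114446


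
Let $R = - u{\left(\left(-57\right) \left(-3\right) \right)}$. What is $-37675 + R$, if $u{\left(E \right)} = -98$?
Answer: $-37577$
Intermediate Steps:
$R = 98$ ($R = \left(-1\right) \left(-98\right) = 98$)
$-37675 + R = -37675 + 98 = -37577$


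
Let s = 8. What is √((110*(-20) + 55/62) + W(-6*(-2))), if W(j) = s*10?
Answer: I*√8145870/62 ≈ 46.034*I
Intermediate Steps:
W(j) = 80 (W(j) = 8*10 = 80)
√((110*(-20) + 55/62) + W(-6*(-2))) = √((110*(-20) + 55/62) + 80) = √((-2200 + 55*(1/62)) + 80) = √((-2200 + 55/62) + 80) = √(-136345/62 + 80) = √(-131385/62) = I*√8145870/62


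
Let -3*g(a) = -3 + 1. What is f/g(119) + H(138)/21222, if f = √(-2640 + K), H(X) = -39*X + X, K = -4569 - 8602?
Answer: -874/3537 + 3*I*√15811/2 ≈ -0.2471 + 188.61*I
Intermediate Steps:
g(a) = ⅔ (g(a) = -(-3 + 1)/3 = -⅓*(-2) = ⅔)
K = -13171
H(X) = -38*X
f = I*√15811 (f = √(-2640 - 13171) = √(-15811) = I*√15811 ≈ 125.74*I)
f/g(119) + H(138)/21222 = (I*√15811)/(⅔) - 38*138/21222 = (I*√15811)*(3/2) - 5244*1/21222 = 3*I*√15811/2 - 874/3537 = -874/3537 + 3*I*√15811/2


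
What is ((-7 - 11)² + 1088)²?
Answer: 1993744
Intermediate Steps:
((-7 - 11)² + 1088)² = ((-18)² + 1088)² = (324 + 1088)² = 1412² = 1993744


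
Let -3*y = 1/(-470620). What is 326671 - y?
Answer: 461213718059/1411860 ≈ 3.2667e+5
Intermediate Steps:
y = 1/1411860 (y = -⅓/(-470620) = -⅓*(-1/470620) = 1/1411860 ≈ 7.0829e-7)
326671 - y = 326671 - 1*1/1411860 = 326671 - 1/1411860 = 461213718059/1411860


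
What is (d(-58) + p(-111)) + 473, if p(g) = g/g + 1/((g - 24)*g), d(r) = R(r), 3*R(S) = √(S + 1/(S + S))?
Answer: 7102891/14985 + I*√195141/174 ≈ 474.0 + 2.5388*I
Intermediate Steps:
R(S) = √(S + 1/(2*S))/3 (R(S) = √(S + 1/(S + S))/3 = √(S + 1/(2*S))/3)
d(r) = √(2/r + 4*r)/6
p(g) = 1 + 1/(g*(-24 + g)) (p(g) = 1 + 1/((-24 + g)*g) = 1 + 1/(g*(-24 + g)))
(d(-58) + p(-111)) + 473 = (√(2/(-58) + 4*(-58))/6 + (1 + (-111)² - 24*(-111))/((-111)*(-24 - 111))) + 473 = (√(2*(-1/58) - 232)/6 - 1/111*(1 + 12321 + 2664)/(-135)) + 473 = (√(-1/29 - 232)/6 - 1/111*(-1/135)*14986) + 473 = (√(-6729/29)/6 + 14986/14985) + 473 = ((I*√195141/29)/6 + 14986/14985) + 473 = (I*√195141/174 + 14986/14985) + 473 = (14986/14985 + I*√195141/174) + 473 = 7102891/14985 + I*√195141/174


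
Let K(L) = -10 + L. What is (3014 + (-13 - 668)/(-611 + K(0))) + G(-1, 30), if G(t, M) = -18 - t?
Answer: 620606/207 ≈ 2998.1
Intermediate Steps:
(3014 + (-13 - 668)/(-611 + K(0))) + G(-1, 30) = (3014 + (-13 - 668)/(-611 + (-10 + 0))) + (-18 - 1*(-1)) = (3014 - 681/(-611 - 10)) + (-18 + 1) = (3014 - 681/(-621)) - 17 = (3014 - 681*(-1/621)) - 17 = (3014 + 227/207) - 17 = 624125/207 - 17 = 620606/207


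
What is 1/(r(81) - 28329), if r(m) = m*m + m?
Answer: -1/21687 ≈ -4.6111e-5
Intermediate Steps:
r(m) = m + m² (r(m) = m² + m = m + m²)
1/(r(81) - 28329) = 1/(81*(1 + 81) - 28329) = 1/(81*82 - 28329) = 1/(6642 - 28329) = 1/(-21687) = -1/21687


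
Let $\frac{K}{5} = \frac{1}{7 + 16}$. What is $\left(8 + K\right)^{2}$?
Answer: $\frac{35721}{529} \approx 67.526$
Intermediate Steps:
$K = \frac{5}{23}$ ($K = \frac{5}{7 + 16} = \frac{5}{23} \approx 0.21739$)
$\left(8 + K\right)^{2} = \left(8 + \frac{5}{23}\right)^{2} = \left(\frac{189}{23}\right)^{2} = \frac{35721}{529}$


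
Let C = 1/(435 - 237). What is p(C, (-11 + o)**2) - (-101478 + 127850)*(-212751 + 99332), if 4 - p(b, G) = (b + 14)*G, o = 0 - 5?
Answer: 296117146384/99 ≈ 2.9911e+9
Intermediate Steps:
o = -5
C = 1/198 ≈ 0.0050505
p(b, G) = 4 - G*(14 + b) (p(b, G) = 4 - (b + 14)*G = 4 - (14 + b)*G = 4 - G*(14 + b))
p(C, (-11 + o)**2) - (-101478 + 127850)*(-212751 + 99332) = (4 - 14*(-11 - 5)**2 - 1*(-11 - 5)**2*1/198) - (-101478 + 127850)*(-212751 + 99332) = (4 - 14*(-16)**2 - 1*(-16)**2*1/198) - 26372*(-113419) = (4 - 14*256 - 1*256*1/198) - 1*(-2991085868) = (4 - 3584 - 128/99) + 2991085868 = -354548/99 + 2991085868 = 296117146384/99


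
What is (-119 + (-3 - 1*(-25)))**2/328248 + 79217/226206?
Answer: 16111795/42526728 ≈ 0.37886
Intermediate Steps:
(-119 + (-3 - 1*(-25)))**2/328248 + 79217/226206 = (-119 + (-3 + 25))**2*(1/328248) + 79217*(1/226206) = (-119 + 22)**2*(1/328248) + 79217/226206 = (-97)**2*(1/328248) + 79217/226206 = 9409*(1/328248) + 79217/226206 = 97/3384 + 79217/226206 = 16111795/42526728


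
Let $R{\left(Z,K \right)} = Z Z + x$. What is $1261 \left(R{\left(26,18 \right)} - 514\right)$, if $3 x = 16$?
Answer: $\frac{633022}{3} \approx 2.1101 \cdot 10^{5}$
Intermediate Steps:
$x = \frac{16}{3}$ ($x = \frac{1}{3} \cdot 16 = \frac{16}{3} \approx 5.3333$)
$R{\left(Z,K \right)} = \frac{16}{3} + Z^{2}$ ($R{\left(Z,K \right)} = Z Z + \frac{16}{3} = Z^{2} + \frac{16}{3} = \frac{16}{3} + Z^{2}$)
$1261 \left(R{\left(26,18 \right)} - 514\right) = 1261 \left(\left(\frac{16}{3} + 26^{2}\right) - 514\right) = 1261 \left(\left(\frac{16}{3} + 676\right) - 514\right) = 1261 \left(\frac{2044}{3} - 514\right) = 1261 \cdot \frac{502}{3} = \frac{633022}{3}$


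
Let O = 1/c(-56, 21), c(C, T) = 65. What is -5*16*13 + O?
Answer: -67599/65 ≈ -1040.0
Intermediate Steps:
O = 1/65 ≈ 0.015385
-5*16*13 + O = -5*16*13 + 1/65 = -80*13 + 1/65 = -1040 + 1/65 = -67599/65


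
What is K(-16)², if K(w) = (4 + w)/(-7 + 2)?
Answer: 144/25 ≈ 5.7600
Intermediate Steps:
K(w) = -⅘ - w/5 (K(w) = (4 + w)/(-5) = (4 + w)*(-⅕) = -⅘ - w/5)
K(-16)² = (-⅘ - ⅕*(-16))² = (-⅘ + 16/5)² = (12/5)² = 144/25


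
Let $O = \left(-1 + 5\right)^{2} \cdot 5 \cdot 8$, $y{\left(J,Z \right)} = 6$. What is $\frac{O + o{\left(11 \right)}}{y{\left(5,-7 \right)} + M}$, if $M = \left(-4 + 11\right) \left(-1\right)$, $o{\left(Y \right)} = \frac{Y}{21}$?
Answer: $- \frac{13451}{21} \approx -640.52$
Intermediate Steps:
$o{\left(Y \right)} = \frac{Y}{21}$ ($o{\left(Y \right)} = Y \frac{1}{21} = \frac{Y}{21}$)
$O = 640$ ($O = 4^{2} \cdot 5 \cdot 8 = 16 \cdot 5 \cdot 8 = 80 \cdot 8 = 640$)
$M = -7$ ($M = 7 \left(-1\right) = -7$)
$\frac{O + o{\left(11 \right)}}{y{\left(5,-7 \right)} + M} = \frac{640 + \frac{1}{21} \cdot 11}{6 - 7} = \frac{640 + \frac{11}{21}}{-1} = \frac{13451}{21} \left(-1\right) = - \frac{13451}{21}$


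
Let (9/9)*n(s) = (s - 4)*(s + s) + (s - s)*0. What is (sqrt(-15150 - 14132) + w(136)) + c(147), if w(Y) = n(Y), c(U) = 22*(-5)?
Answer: 35794 + 121*I*sqrt(2) ≈ 35794.0 + 171.12*I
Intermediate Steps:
c(U) = -110
n(s) = 2*s*(-4 + s) (n(s) = (s - 4)*(s + s) + (s - s)*0 = (-4 + s)*(2*s) + 0*0 = 2*s*(-4 + s) + 0 = 2*s*(-4 + s))
w(Y) = 2*Y*(-4 + Y)
(sqrt(-15150 - 14132) + w(136)) + c(147) = (sqrt(-15150 - 14132) + 2*136*(-4 + 136)) - 110 = (sqrt(-29282) + 2*136*132) - 110 = (121*I*sqrt(2) + 35904) - 110 = (35904 + 121*I*sqrt(2)) - 110 = 35794 + 121*I*sqrt(2)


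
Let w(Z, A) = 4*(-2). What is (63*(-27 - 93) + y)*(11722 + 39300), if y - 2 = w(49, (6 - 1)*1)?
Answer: -386032452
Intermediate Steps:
w(Z, A) = -8
y = -6 (y = 2 - 8 = -6)
(63*(-27 - 93) + y)*(11722 + 39300) = (63*(-27 - 93) - 6)*(11722 + 39300) = (63*(-120) - 6)*51022 = (-7560 - 6)*51022 = -7566*51022 = -386032452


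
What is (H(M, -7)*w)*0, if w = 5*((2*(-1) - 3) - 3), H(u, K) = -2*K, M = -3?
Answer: 0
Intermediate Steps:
w = -40 (w = 5*((-2 - 3) - 3) = 5*(-5 - 3) = 5*(-8) = -40)
(H(M, -7)*w)*0 = (-2*(-7)*(-40))*0 = (14*(-40))*0 = -560*0 = 0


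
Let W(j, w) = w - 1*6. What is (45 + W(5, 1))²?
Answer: 1600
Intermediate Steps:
W(j, w) = -6 + w (W(j, w) = w - 6 = -6 + w)
(45 + W(5, 1))² = (45 + (-6 + 1))² = (45 - 5)² = 40² = 1600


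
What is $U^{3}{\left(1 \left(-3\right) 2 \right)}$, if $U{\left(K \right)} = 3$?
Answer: $27$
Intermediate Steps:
$U^{3}{\left(1 \left(-3\right) 2 \right)} = 3^{3} = 27$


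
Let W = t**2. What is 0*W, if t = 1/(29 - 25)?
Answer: 0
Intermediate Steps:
t = 1/4 ≈ 0.25000
W = 1/16 (W = (1/4)**2 = 1/16 ≈ 0.062500)
0*W = 0*(1/16) = 0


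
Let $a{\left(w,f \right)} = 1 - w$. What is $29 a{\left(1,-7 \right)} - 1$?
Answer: $-1$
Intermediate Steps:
$29 a{\left(1,-7 \right)} - 1 = 29 \left(1 - 1\right) - 1 = 29 \cdot 0 - 1 = 0 - 1 = -1$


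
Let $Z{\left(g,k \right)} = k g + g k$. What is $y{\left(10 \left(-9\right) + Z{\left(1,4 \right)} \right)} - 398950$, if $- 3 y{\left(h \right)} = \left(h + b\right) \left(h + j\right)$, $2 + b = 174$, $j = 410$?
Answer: $-408790$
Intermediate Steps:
$b = 172$ ($b = -2 + 174 = 172$)
$Z{\left(g,k \right)} = 2 g k$ ($Z{\left(g,k \right)} = g k + g k = 2 g k$)
$y{\left(h \right)} = - \frac{\left(172 + h\right) \left(410 + h\right)}{3}$ ($y{\left(h \right)} = - \frac{\left(h + 172\right) \left(h + 410\right)}{3} = - \frac{\left(172 + h\right) \left(410 + h\right)}{3}$)
$y{\left(10 \left(-9\right) + Z{\left(1,4 \right)} \right)} - 398950 = \left(- \frac{70520}{3} - 194 \left(10 \left(-9\right) + 2 \cdot 1 \cdot 4\right) - \frac{\left(10 \left(-9\right) + 2 \cdot 1 \cdot 4\right)^{2}}{3}\right) - 398950 = \left(- \frac{70520}{3} - 194 \left(-90 + 8\right) - \frac{\left(-90 + 8\right)^{2}}{3}\right) - 398950 = \left(- \frac{70520}{3} - -15908 - \frac{\left(-82\right)^{2}}{3}\right) - 398950 = \left(- \frac{70520}{3} + 15908 - \frac{6724}{3}\right) - 398950 = -9840 - 398950 = -408790$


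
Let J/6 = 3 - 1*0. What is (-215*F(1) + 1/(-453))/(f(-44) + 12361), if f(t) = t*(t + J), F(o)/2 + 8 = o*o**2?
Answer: 1363529/6117765 ≈ 0.22288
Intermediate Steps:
J = 18 (J = 6*(3 - 1*0) = 6*(3 + 0) = 6*3 = 18)
F(o) = -16 + 2*o**3 (F(o) = -16 + 2*(o*o**2) = -16 + 2*o**3)
f(t) = t*(18 + t) (f(t) = t*(t + 18) = t*(18 + t))
(-215*F(1) + 1/(-453))/(f(-44) + 12361) = (-215*(-16 + 2*1**3) + 1/(-453))/(-44*(18 - 44) + 12361) = (-215*(-16 + 2*1) - 1/453)/(-44*(-26) + 12361) = (-215*(-16 + 2) - 1/453)/(1144 + 12361) = (-215*(-14) - 1/453)/13505 = (3010 - 1/453)*(1/13505) = (1363529/453)*(1/13505) = 1363529/6117765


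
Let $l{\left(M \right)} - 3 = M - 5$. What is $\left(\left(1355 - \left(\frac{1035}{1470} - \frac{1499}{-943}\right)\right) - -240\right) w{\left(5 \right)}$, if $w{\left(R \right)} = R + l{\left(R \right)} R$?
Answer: $\frac{1471883610}{46207} \approx 31854.0$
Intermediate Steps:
$l{\left(M \right)} = -2 + M$ ($l{\left(M \right)} = 3 + \left(M - 5\right) = 3 + \left(-5 + M\right) = -2 + M$)
$w{\left(R \right)} = R + R \left(-2 + R\right)$ ($w{\left(R \right)} = R + \left(-2 + R\right) R = R + R \left(-2 + R\right)$)
$\left(\left(1355 - \left(\frac{1035}{1470} - \frac{1499}{-943}\right)\right) - -240\right) w{\left(5 \right)} = \left(\left(1355 - \left(\frac{1035}{1470} - \frac{1499}{-943}\right)\right) - -240\right) 5 \left(-1 + 5\right) = \left(\left(1355 - \left(1035 \cdot \frac{1}{1470} - - \frac{1499}{943}\right)\right) + 240\right) 5 \cdot 4 = \left(\left(1355 - \left(\frac{69}{98} + \frac{1499}{943}\right)\right) + 240\right) 20 = \left(\left(1355 - \frac{211969}{92414}\right) + 240\right) 20 = \left(\frac{125009001}{92414} + 240\right) 20 = \frac{147188361}{92414} \cdot 20 = \frac{1471883610}{46207}$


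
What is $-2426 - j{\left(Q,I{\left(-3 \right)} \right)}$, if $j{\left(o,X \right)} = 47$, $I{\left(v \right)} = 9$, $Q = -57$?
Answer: $-2473$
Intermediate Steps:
$-2426 - j{\left(Q,I{\left(-3 \right)} \right)} = -2426 - 47 = -2473$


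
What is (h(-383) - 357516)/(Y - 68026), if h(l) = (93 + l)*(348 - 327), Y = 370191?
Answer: -363606/302165 ≈ -1.2033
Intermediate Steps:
h(l) = 1953 + 21*l (h(l) = (93 + l)*21 = 1953 + 21*l)
(h(-383) - 357516)/(Y - 68026) = ((1953 + 21*(-383)) - 357516)/(370191 - 68026) = ((1953 - 8043) - 357516)/302165 = (-6090 - 357516)*(1/302165) = -363606*1/302165 = -363606/302165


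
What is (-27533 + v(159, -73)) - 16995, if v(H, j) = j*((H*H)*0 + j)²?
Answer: -433545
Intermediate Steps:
v(H, j) = j³ (v(H, j) = j*(H²*0 + j)² = j*(0 + j)² = j*j² = j³)
(-27533 + v(159, -73)) - 16995 = (-27533 + (-73)³) - 16995 = (-27533 - 389017) - 16995 = -416550 - 16995 = -433545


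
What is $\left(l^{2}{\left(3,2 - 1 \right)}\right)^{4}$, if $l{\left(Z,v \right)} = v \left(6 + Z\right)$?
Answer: $43046721$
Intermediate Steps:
$\left(l^{2}{\left(3,2 - 1 \right)}\right)^{4} = \left(\left(\left(2 - 1\right) \left(6 + 3\right)\right)^{2}\right)^{4} = \left(\left(1 \cdot 9\right)^{2}\right)^{4} = \left(9^{2}\right)^{4} = 81^{4} = 43046721$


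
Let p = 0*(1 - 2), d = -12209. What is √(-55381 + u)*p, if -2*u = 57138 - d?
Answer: 0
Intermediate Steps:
u = -69347/2 (u = -(57138 - 1*(-12209))/2 = -(57138 + 12209)/2 = -½*69347 = -69347/2 ≈ -34674.)
p = 0 (p = 0*(-1) = 0)
√(-55381 + u)*p = √(-55381 - 69347/2)*0 = √(-180109/2)*0 = (I*√360218/2)*0 = 0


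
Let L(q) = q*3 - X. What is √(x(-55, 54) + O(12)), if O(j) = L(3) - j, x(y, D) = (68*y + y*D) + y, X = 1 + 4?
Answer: I*√6773 ≈ 82.298*I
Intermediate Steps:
X = 5
L(q) = -5 + 3*q (L(q) = q*3 - 1*5 = 3*q - 5 = -5 + 3*q)
x(y, D) = 69*y + D*y (x(y, D) = (68*y + D*y) + y = 69*y + D*y)
O(j) = 4 - j (O(j) = (-5 + 3*3) - j = (-5 + 9) - j = 4 - j)
√(x(-55, 54) + O(12)) = √(-55*(69 + 54) + (4 - 1*12)) = √(-55*123 + (4 - 12)) = √(-6765 - 8) = √(-6773) = I*√6773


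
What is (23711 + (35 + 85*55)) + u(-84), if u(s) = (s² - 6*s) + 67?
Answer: 36048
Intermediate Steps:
u(s) = 67 + s² - 6*s
(23711 + (35 + 85*55)) + u(-84) = (23711 + (35 + 85*55)) + (67 + (-84)² - 6*(-84)) = (23711 + (35 + 4675)) + (67 + 7056 + 504) = (23711 + 4710) + 7627 = 28421 + 7627 = 36048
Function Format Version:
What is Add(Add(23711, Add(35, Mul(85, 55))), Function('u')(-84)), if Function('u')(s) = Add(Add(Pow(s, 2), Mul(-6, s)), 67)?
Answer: 36048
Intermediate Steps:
Function('u')(s) = Add(67, Pow(s, 2), Mul(-6, s))
Add(Add(23711, Add(35, Mul(85, 55))), Function('u')(-84)) = Add(Add(23711, Add(35, Mul(85, 55))), Add(67, Pow(-84, 2), Mul(-6, -84))) = Add(Add(23711, Add(35, 4675)), Add(67, 7056, 504)) = Add(Add(23711, 4710), 7627) = Add(28421, 7627) = 36048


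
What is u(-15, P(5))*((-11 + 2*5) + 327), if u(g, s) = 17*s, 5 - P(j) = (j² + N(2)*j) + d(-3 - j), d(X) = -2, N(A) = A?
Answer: -155176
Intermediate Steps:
P(j) = 7 - j² - 2*j (P(j) = 5 - ((j² + 2*j) - 2) = 5 - (-2 + j² + 2*j) = 5 + (2 - j² - 2*j) = 7 - j² - 2*j)
u(-15, P(5))*((-11 + 2*5) + 327) = (17*(7 - 1*5² - 2*5))*((-11 + 2*5) + 327) = (17*(7 - 1*25 - 10))*((-11 + 10) + 327) = (17*(7 - 25 - 10))*(-1 + 327) = (17*(-28))*326 = -476*326 = -155176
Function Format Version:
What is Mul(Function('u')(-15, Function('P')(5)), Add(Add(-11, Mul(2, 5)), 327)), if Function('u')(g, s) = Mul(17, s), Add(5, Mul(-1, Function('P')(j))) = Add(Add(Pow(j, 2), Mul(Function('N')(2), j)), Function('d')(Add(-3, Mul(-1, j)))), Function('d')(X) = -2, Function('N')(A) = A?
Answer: -155176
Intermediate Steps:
Function('P')(j) = Add(7, Mul(-1, Pow(j, 2)), Mul(-2, j)) (Function('P')(j) = Add(5, Mul(-1, Add(Add(Pow(j, 2), Mul(2, j)), -2))) = Add(5, Mul(-1, Add(-2, Pow(j, 2), Mul(2, j)))) = Add(5, Add(2, Mul(-1, Pow(j, 2)), Mul(-2, j))) = Add(7, Mul(-1, Pow(j, 2)), Mul(-2, j)))
Mul(Function('u')(-15, Function('P')(5)), Add(Add(-11, Mul(2, 5)), 327)) = Mul(Mul(17, Add(7, Mul(-1, Pow(5, 2)), Mul(-2, 5))), Add(Add(-11, Mul(2, 5)), 327)) = Mul(Mul(17, Add(7, Mul(-1, 25), -10)), Add(Add(-11, 10), 327)) = Mul(Mul(17, Add(7, -25, -10)), Add(-1, 327)) = Mul(Mul(17, -28), 326) = Mul(-476, 326) = -155176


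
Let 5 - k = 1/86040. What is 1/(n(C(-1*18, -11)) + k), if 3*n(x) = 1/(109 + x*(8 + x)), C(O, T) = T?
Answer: 6108840/30558469 ≈ 0.19991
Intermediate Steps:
k = 430199/86040 (k = 5 - 1/86040 = 430199/86040 ≈ 5.0000)
n(x) = 1/(3*(109 + x*(8 + x)))
1/(n(C(-1*18, -11)) + k) = 1/(1/(3*(109 + (-11)² + 8*(-11))) + 430199/86040) = 1/(1/(3*(109 + 121 - 88)) + 430199/86040) = 1/((⅓)/142 + 430199/86040) = 1/((⅓)*(1/142) + 430199/86040) = 1/(1/426 + 430199/86040) = 1/(30558469/6108840) = 6108840/30558469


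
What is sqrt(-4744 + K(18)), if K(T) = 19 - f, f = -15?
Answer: I*sqrt(4710) ≈ 68.629*I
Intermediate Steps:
K(T) = 34 (K(T) = 19 - 1*(-15) = 19 + 15 = 34)
sqrt(-4744 + K(18)) = sqrt(-4744 + 34) = sqrt(-4710) = I*sqrt(4710)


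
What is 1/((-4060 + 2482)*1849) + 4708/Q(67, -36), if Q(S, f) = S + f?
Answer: 13736635145/90449382 ≈ 151.87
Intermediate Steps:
1/((-4060 + 2482)*1849) + 4708/Q(67, -36) = 1/((-4060 + 2482)*1849) + 4708/(67 - 36) = (1/1849)/(-1578) + 4708/31 = -1/1578*1/1849 + 4708*(1/31) = -1/2917722 + 4708/31 = 13736635145/90449382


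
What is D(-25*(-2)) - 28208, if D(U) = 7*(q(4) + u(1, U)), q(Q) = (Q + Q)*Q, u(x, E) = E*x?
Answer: -27634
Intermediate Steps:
q(Q) = 2*Q² (q(Q) = (2*Q)*Q = 2*Q²)
D(U) = 224 + 7*U (D(U) = 7*(2*4² + U*1) = 7*(2*16 + U) = 7*(32 + U) = 224 + 7*U)
D(-25*(-2)) - 28208 = (224 + 7*(-25*(-2))) - 28208 = (224 + 7*50) - 28208 = (224 + 350) - 28208 = 574 - 28208 = -27634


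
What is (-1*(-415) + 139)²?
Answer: 306916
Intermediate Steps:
(-1*(-415) + 139)² = (415 + 139)² = 554² = 306916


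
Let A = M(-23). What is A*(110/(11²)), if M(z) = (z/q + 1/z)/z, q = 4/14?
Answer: 18525/5819 ≈ 3.1835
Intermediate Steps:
q = 2/7 (q = 4*(1/14) = 2/7 ≈ 0.28571)
M(z) = (1/z + 7*z/2)/z (M(z) = (z/(2/7) + 1/z)/z = (z*(7/2) + 1/z)/z = (7*z/2 + 1/z)/z = (1/z + 7*z/2)/z)
A = 3705/1058 (A = 7/2 + (-23)⁻² = 7/2 + 1/529 = 3705/1058 ≈ 3.5019)
A*(110/(11²)) = 3705*(110/(11²))/1058 = 3705*(110/121)/1058 = 3705*(110*(1/121))/1058 = (3705/1058)*(10/11) = 18525/5819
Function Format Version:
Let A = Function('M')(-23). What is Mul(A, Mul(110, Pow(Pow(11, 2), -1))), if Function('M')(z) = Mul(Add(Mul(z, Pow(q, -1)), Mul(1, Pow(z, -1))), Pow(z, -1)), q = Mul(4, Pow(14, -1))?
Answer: Rational(18525, 5819) ≈ 3.1835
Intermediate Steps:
q = Rational(2, 7) (q = Mul(4, Rational(1, 14)) = Rational(2, 7) ≈ 0.28571)
Function('M')(z) = Mul(Pow(z, -1), Add(Pow(z, -1), Mul(Rational(7, 2), z))) (Function('M')(z) = Mul(Add(Mul(z, Pow(Rational(2, 7), -1)), Mul(1, Pow(z, -1))), Pow(z, -1)) = Mul(Add(Mul(z, Rational(7, 2)), Pow(z, -1)), Pow(z, -1)) = Mul(Add(Mul(Rational(7, 2), z), Pow(z, -1)), Pow(z, -1)) = Mul(Add(Pow(z, -1), Mul(Rational(7, 2), z)), Pow(z, -1)) = Mul(Pow(z, -1), Add(Pow(z, -1), Mul(Rational(7, 2), z))))
A = Rational(3705, 1058) (A = Add(Rational(7, 2), Pow(-23, -2)) = Add(Rational(7, 2), Rational(1, 529)) = Rational(3705, 1058) ≈ 3.5019)
Mul(A, Mul(110, Pow(Pow(11, 2), -1))) = Mul(Rational(3705, 1058), Mul(110, Pow(Pow(11, 2), -1))) = Mul(Rational(3705, 1058), Mul(110, Pow(121, -1))) = Mul(Rational(3705, 1058), Mul(110, Rational(1, 121))) = Mul(Rational(3705, 1058), Rational(10, 11)) = Rational(18525, 5819)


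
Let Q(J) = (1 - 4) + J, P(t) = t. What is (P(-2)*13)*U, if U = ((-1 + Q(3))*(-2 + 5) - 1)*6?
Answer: 624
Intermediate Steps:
Q(J) = -3 + J
U = -24 (U = ((-1 + (-3 + 3))*(-2 + 5) - 1)*6 = ((-1 + 0)*3 - 1)*6 = (-1*3 - 1)*6 = (-3 - 1)*6 = -4*6 = -24)
(P(-2)*13)*U = -2*13*(-24) = -26*(-24) = 624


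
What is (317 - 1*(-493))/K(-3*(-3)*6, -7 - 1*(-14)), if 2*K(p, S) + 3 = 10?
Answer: 1620/7 ≈ 231.43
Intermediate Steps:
K(p, S) = 7/2 (K(p, S) = -3/2 + (½)*10 = -3/2 + 5 = 7/2)
(317 - 1*(-493))/K(-3*(-3)*6, -7 - 1*(-14)) = (317 - 1*(-493))/(7/2) = (317 + 493)*(2/7) = 810*(2/7) = 1620/7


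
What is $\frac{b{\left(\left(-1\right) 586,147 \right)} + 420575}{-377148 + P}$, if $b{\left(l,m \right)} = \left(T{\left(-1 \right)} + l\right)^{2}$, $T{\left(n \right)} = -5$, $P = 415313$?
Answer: $\frac{769856}{38165} \approx 20.172$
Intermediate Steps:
$b{\left(l,m \right)} = \left(-5 + l\right)^{2}$
$\frac{b{\left(\left(-1\right) 586,147 \right)} + 420575}{-377148 + P} = \frac{\left(-5 - 586\right)^{2} + 420575}{-377148 + 415313} = \frac{\left(-5 - 586\right)^{2} + 420575}{38165} = \left(\left(-591\right)^{2} + 420575\right) \frac{1}{38165} = \left(349281 + 420575\right) \frac{1}{38165} = 769856 \cdot \frac{1}{38165} = \frac{769856}{38165}$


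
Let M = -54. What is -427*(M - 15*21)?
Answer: 157563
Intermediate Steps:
-427*(M - 15*21) = -427*(-54 - 15*21) = -427*(-54 - 315) = -427*(-369) = 157563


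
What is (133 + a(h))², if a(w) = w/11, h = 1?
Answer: 2143296/121 ≈ 17713.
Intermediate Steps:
a(w) = w/11 (a(w) = w*(1/11) = w/11)
(133 + a(h))² = (133 + (1/11)*1)² = (133 + 1/11)² = (1464/11)² = 2143296/121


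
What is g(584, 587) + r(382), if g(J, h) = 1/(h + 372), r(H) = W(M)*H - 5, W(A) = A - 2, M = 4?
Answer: 727882/959 ≈ 759.00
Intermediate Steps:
W(A) = -2 + A
r(H) = -5 + 2*H (r(H) = (-2 + 4)*H - 5 = 2*H - 5 = -5 + 2*H)
g(J, h) = 1/(372 + h)
g(584, 587) + r(382) = 1/(372 + 587) + (-5 + 2*382) = 1/959 + (-5 + 764) = 1/959 + 759 = 727882/959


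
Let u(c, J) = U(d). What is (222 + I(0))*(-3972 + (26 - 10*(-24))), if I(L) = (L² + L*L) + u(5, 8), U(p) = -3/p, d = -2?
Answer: -828291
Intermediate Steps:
u(c, J) = 3/2 (u(c, J) = -3/(-2) = -3*(-½) = 3/2)
I(L) = 3/2 + 2*L² (I(L) = (L² + L*L) + 3/2 = (L² + L²) + 3/2 = 2*L² + 3/2 = 3/2 + 2*L²)
(222 + I(0))*(-3972 + (26 - 10*(-24))) = (222 + (3/2 + 2*0²))*(-3972 + (26 - 10*(-24))) = (222 + (3/2 + 2*0))*(-3972 + (26 + 240)) = (222 + (3/2 + 0))*(-3972 + 266) = (222 + 3/2)*(-3706) = (447/2)*(-3706) = -828291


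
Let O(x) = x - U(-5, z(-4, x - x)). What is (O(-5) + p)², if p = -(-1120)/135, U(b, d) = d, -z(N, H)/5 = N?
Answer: 203401/729 ≈ 279.01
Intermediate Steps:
z(N, H) = -5*N
p = 224/27 (p = -(-1120)/135 = -1*(-224/27) = 224/27 ≈ 8.2963)
O(x) = -20 + x (O(x) = x - (-5)*(-4) = x - 1*20 = x - 20 = -20 + x)
(O(-5) + p)² = ((-20 - 5) + 224/27)² = (-25 + 224/27)² = (-451/27)² = 203401/729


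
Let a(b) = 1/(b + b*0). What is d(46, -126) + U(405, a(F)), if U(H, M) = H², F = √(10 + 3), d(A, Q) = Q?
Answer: 163899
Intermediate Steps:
F = √13 ≈ 3.6056
a(b) = 1/b (a(b) = 1/(b + 0) = 1/b)
d(46, -126) + U(405, a(F)) = -126 + 405² = -126 + 164025 = 163899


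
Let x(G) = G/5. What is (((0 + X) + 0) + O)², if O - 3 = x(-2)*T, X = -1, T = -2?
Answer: 196/25 ≈ 7.8400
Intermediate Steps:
x(G) = G/5 (x(G) = G*(⅕) = G/5)
O = 19/5 (O = 3 + ((⅕)*(-2))*(-2) = 3 - ⅖*(-2) = 3 + ⅘ = 19/5 ≈ 3.8000)
(((0 + X) + 0) + O)² = (((0 - 1) + 0) + 19/5)² = ((-1 + 0) + 19/5)² = (-1 + 19/5)² = (14/5)² = 196/25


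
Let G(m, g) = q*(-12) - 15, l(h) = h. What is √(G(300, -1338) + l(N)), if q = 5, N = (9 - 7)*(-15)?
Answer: I*√105 ≈ 10.247*I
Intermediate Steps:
N = -30 (N = 2*(-15) = -30)
G(m, g) = -75 (G(m, g) = 5*(-12) - 15 = -60 - 15 = -75)
√(G(300, -1338) + l(N)) = √(-75 - 30) = √(-105) = I*√105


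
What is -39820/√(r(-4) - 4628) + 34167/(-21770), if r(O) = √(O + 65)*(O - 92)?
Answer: -4881/3110 + 19910*I/√(1157 + 24*√61) ≈ -1.5695 + 543.0*I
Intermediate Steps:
r(O) = √(65 + O)*(-92 + O)
-39820/√(r(-4) - 4628) + 34167/(-21770) = -39820/√(√(65 - 4)*(-92 - 4) - 4628) + 34167/(-21770) = -39820/√(√61*(-96) - 4628) + 34167*(-1/21770) = -39820/√(-96*√61 - 4628) - 4881/3110 = -39820/√(-4628 - 96*√61) - 4881/3110 = -4881/3110 - 39820/√(-4628 - 96*√61)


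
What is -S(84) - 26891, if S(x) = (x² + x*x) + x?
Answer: -41087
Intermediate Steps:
S(x) = x + 2*x² (S(x) = (x² + x²) + x = 2*x² + x = x + 2*x²)
-S(84) - 26891 = -84*(1 + 2*84) - 26891 = -84*(1 + 168) - 26891 = -84*169 - 26891 = -1*14196 - 26891 = -14196 - 26891 = -41087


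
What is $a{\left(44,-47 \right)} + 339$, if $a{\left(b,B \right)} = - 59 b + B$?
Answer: $-2304$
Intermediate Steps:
$a{\left(b,B \right)} = B - 59 b$
$a{\left(44,-47 \right)} + 339 = \left(-47 - 2596\right) + 339 = -2643 + 339 = -2304$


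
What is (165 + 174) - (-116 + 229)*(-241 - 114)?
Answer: 40454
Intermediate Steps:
(165 + 174) - (-116 + 229)*(-241 - 114) = 339 - 113*(-355) = 339 - 1*(-40115) = 339 + 40115 = 40454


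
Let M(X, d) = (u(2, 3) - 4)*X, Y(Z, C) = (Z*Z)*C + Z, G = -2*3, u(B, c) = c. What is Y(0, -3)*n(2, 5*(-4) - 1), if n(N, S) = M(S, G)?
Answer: 0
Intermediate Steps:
G = -6
Y(Z, C) = Z + C*Z**2 (Y(Z, C) = Z**2*C + Z = C*Z**2 + Z = Z + C*Z**2)
M(X, d) = -X (M(X, d) = (3 - 4)*X = -X)
n(N, S) = -S
Y(0, -3)*n(2, 5*(-4) - 1) = (0*(1 - 3*0))*(-(5*(-4) - 1)) = (0*(1 + 0))*(-(-20 - 1)) = (0*1)*(-1*(-21)) = 0*21 = 0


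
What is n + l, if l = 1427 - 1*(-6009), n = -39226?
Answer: -31790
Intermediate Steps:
l = 7436 (l = 1427 + 6009 = 7436)
n + l = -39226 + 7436 = -31790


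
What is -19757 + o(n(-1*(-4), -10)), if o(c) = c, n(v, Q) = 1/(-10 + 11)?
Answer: -19756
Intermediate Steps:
n(v, Q) = 1 (n(v, Q) = 1/1 = 1)
-19757 + o(n(-1*(-4), -10)) = -19757 + 1 = -19756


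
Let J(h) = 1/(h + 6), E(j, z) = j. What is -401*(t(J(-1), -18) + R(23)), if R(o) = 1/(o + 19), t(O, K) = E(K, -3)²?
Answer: -5457209/42 ≈ -1.2993e+5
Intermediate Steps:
J(h) = 1/(6 + h)
t(O, K) = K²
R(o) = 1/(19 + o)
-401*(t(J(-1), -18) + R(23)) = -401*((-18)² + 1/(19 + 23)) = -401*(324 + 1/42) = -401*13609/42 = -5457209/42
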